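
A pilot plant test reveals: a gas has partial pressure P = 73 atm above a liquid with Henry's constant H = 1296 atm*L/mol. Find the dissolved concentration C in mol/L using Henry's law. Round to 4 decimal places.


C = P / H
C = 73 / 1296
C = 0.0563 mol/L


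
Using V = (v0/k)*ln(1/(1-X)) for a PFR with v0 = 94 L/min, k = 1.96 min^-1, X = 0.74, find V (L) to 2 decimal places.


V = (v0/k) * ln(1/(1-X))
V = (94/1.96) * ln(1/(1-0.74))
V = 47.959184 * ln(3.846154)
V = 47.959184 * 1.347074
V = 64.60 L


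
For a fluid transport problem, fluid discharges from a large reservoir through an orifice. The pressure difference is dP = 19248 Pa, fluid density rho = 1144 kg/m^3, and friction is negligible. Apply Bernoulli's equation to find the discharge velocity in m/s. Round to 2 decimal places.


v = sqrt(2*dP/rho)
v = sqrt(2*19248/1144)
v = sqrt(33.65035)
v = 5.80 m/s


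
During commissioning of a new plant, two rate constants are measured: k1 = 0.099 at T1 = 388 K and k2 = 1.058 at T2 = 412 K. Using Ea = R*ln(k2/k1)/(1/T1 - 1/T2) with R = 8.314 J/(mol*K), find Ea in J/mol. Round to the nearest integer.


Ea = R * ln(k2/k1) / (1/T1 - 1/T2)
ln(k2/k1) = ln(1.058/0.099) = 2.3690158
1/T1 - 1/T2 = 1/388 - 1/412 = 0.000150135122
Ea = 8.314 * 2.3690158 / 0.000150135122
Ea = 131188 J/mol


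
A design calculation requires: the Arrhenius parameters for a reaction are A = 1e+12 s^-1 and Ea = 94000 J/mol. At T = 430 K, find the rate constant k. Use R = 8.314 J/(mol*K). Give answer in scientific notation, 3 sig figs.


k = A * exp(-Ea/(R*T))
k = 1e+12 * exp(-94000 / (8.314 * 430))
k = 1e+12 * exp(-26.293559)
k = 3.81e+00


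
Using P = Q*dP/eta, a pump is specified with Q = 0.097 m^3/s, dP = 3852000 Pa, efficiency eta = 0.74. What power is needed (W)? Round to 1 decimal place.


P = Q * dP / eta
P = 0.097 * 3852000 / 0.74
P = 373644.0 / 0.74
P = 504924.3 W


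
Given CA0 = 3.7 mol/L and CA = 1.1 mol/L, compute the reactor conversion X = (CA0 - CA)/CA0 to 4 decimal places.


X = (CA0 - CA) / CA0
X = (3.7 - 1.1) / 3.7
X = 2.6 / 3.7
X = 0.7027


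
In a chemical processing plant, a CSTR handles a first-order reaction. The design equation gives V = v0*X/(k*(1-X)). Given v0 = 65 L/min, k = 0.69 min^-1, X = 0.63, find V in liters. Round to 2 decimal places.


V = v0 * X / (k * (1 - X))
V = 65 * 0.63 / (0.69 * (1 - 0.63))
V = 40.95 / (0.69 * 0.37)
V = 40.95 / 0.2553
V = 160.40 L


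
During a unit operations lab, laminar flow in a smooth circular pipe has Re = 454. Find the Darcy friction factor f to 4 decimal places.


f = 64 / Re
f = 64 / 454
f = 0.1410


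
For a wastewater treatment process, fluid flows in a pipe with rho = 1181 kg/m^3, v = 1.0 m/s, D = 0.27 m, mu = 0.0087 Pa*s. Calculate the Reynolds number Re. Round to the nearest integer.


Re = rho * v * D / mu
Re = 1181 * 1.0 * 0.27 / 0.0087
Re = 318.87 / 0.0087
Re = 36652


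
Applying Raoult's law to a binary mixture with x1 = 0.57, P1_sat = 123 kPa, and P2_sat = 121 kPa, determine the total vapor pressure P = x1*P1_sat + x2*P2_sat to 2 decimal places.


P = x1*P1_sat + x2*P2_sat
x2 = 1 - x1 = 1 - 0.57 = 0.43
P = 0.57*123 + 0.43*121
P = 70.11 + 52.03
P = 122.14 kPa


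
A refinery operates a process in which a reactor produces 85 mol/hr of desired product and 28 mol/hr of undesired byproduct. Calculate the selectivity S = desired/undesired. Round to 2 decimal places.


S = desired product rate / undesired product rate
S = 85 / 28
S = 3.04


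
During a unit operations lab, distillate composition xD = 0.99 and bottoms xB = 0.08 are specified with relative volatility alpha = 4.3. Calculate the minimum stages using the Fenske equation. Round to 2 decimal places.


N_min = ln((xD*(1-xB))/(xB*(1-xD))) / ln(alpha)
Numerator inside ln: 0.9108 / 0.0008 = 1138.5
ln(1138.5) = 7.037467
ln(alpha) = ln(4.3) = 1.458615
N_min = 7.037467 / 1.458615 = 4.82


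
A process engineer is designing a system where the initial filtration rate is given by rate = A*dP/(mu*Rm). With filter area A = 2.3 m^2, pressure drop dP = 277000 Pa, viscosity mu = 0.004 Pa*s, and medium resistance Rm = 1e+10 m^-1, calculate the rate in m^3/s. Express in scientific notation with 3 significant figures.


rate = A * dP / (mu * Rm)
rate = 2.3 * 277000 / (0.004 * 1e+10)
rate = 637100.0 / 4.000e+07
rate = 1.59e-02 m^3/s


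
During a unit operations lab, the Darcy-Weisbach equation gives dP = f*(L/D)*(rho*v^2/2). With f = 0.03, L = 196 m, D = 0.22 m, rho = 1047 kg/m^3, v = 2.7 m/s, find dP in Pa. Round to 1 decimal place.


dP = f * (L/D) * (rho*v^2/2)
dP = 0.03 * (196/0.22) * (1047*2.7^2/2)
L/D = 890.90909091
rho*v^2/2 = 1047*7.29/2 = 3816.315
dP = 0.03 * 890.90909091 * 3816.315
dP = 101999.7 Pa


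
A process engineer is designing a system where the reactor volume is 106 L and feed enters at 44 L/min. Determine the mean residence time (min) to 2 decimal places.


tau = V / v0
tau = 106 / 44
tau = 2.41 min


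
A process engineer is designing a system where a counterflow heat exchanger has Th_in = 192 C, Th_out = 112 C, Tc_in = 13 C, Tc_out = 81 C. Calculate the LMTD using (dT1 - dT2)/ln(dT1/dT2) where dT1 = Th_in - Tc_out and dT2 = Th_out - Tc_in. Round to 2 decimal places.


dT1 = Th_in - Tc_out = 192 - 81 = 111
dT2 = Th_out - Tc_in = 112 - 13 = 99
LMTD = (dT1 - dT2) / ln(dT1/dT2)
LMTD = (111 - 99) / ln(111/99)
LMTD = 104.89 K


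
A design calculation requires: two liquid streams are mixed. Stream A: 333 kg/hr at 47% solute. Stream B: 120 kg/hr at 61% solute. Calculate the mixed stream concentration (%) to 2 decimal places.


Mass balance on solute: F1*x1 + F2*x2 = F3*x3
F3 = F1 + F2 = 333 + 120 = 453 kg/hr
x3 = (F1*x1 + F2*x2)/F3
x3 = (333*0.47 + 120*0.61) / 453
x3 = 50.71%


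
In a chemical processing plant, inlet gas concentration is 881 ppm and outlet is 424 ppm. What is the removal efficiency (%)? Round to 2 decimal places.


Efficiency = (G_in - G_out) / G_in * 100%
Efficiency = (881 - 424) / 881 * 100
Efficiency = 457 / 881 * 100
Efficiency = 51.87%


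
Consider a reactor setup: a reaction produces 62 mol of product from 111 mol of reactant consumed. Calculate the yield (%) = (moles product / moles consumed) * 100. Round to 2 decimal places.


Yield = (moles product / moles consumed) * 100%
Yield = (62 / 111) * 100
Yield = 0.5586 * 100
Yield = 55.86%


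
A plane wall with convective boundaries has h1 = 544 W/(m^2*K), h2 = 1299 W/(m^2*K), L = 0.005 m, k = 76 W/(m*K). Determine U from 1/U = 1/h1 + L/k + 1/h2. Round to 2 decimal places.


1/U = 1/h1 + L/k + 1/h2
1/U = 1/544 + 0.005/76 + 1/1299
1/U = 0.0018382353 + 6.57895e-05 + 0.0007698229
1/U = 0.0026738477
U = 373.99 W/(m^2*K)


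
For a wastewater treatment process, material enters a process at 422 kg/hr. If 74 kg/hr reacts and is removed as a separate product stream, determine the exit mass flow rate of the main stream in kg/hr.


Steady-state mass balance on the main outlet: F_out = F_in - F_removed
F_out = 422 - 74
F_out = 348 kg/hr


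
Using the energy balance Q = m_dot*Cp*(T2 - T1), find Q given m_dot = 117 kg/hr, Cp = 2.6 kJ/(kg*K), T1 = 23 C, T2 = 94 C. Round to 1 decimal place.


Q = m_dot * Cp * (T2 - T1)
Q = 117 * 2.6 * (94 - 23)
Q = 117 * 2.6 * 71
Q = 21598.2 kJ/hr


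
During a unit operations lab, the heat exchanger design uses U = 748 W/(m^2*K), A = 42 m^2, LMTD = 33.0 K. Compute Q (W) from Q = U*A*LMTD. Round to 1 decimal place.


Q = U * A * LMTD
Q = 748 * 42 * 33.0
Q = 1036728.0 W


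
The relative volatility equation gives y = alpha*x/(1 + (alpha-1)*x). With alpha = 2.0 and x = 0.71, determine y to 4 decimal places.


y = alpha*x / (1 + (alpha-1)*x)
y = 2.0*0.71 / (1 + (2.0-1)*0.71)
y = 1.42 / (1 + 0.71)
y = 1.42 / 1.71
y = 0.8304


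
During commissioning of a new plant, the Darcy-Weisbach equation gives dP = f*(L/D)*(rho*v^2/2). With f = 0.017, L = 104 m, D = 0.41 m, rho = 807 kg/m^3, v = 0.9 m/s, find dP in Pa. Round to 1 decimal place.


dP = f * (L/D) * (rho*v^2/2)
dP = 0.017 * (104/0.41) * (807*0.9^2/2)
L/D = 253.65853659
rho*v^2/2 = 807*0.81/2 = 326.835
dP = 0.017 * 253.65853659 * 326.835
dP = 1409.4 Pa


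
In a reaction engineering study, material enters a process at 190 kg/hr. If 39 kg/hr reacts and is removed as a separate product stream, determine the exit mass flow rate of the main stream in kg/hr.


Steady-state mass balance on the main outlet: F_out = F_in - F_removed
F_out = 190 - 39
F_out = 151 kg/hr


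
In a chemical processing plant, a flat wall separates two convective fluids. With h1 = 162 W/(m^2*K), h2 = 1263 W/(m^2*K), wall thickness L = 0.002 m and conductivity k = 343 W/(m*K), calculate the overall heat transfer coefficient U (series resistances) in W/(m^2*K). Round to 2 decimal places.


1/U = 1/h1 + L/k + 1/h2
1/U = 1/162 + 0.002/343 + 1/1263
1/U = 0.0061728395 + 5.8309e-06 + 0.0007917656
1/U = 0.006970436
U = 143.46 W/(m^2*K)


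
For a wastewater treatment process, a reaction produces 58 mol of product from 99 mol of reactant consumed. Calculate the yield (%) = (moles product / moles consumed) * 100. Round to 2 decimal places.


Yield = (moles product / moles consumed) * 100%
Yield = (58 / 99) * 100
Yield = 0.5859 * 100
Yield = 58.59%


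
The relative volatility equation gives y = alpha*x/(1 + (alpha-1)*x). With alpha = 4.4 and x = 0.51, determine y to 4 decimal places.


y = alpha*x / (1 + (alpha-1)*x)
y = 4.4*0.51 / (1 + (4.4-1)*0.51)
y = 2.244 / (1 + 1.734)
y = 2.244 / 2.734
y = 0.8208


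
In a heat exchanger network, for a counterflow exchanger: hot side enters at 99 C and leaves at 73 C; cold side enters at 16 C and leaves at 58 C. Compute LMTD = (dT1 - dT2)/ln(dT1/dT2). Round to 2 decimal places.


dT1 = Th_in - Tc_out = 99 - 58 = 41
dT2 = Th_out - Tc_in = 73 - 16 = 57
LMTD = (dT1 - dT2) / ln(dT1/dT2)
LMTD = (41 - 57) / ln(41/57)
LMTD = 48.56 K


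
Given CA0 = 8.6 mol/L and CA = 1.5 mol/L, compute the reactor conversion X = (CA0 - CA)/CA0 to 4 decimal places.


X = (CA0 - CA) / CA0
X = (8.6 - 1.5) / 8.6
X = 7.1 / 8.6
X = 0.8256


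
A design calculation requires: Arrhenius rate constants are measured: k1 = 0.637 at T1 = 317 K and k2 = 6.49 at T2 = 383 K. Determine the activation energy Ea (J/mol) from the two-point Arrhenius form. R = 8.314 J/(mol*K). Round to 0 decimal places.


Ea = R * ln(k2/k1) / (1/T1 - 1/T2)
ln(k2/k1) = ln(6.49/0.637) = 2.3212482
1/T1 - 1/T2 = 1/317 - 1/383 = 0.000543608075
Ea = 8.314 * 2.3212482 / 0.000543608075
Ea = 35501 J/mol


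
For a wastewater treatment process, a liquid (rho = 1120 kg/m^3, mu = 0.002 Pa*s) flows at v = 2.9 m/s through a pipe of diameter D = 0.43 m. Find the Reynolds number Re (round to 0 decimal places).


Re = rho * v * D / mu
Re = 1120 * 2.9 * 0.43 / 0.002
Re = 1396.64 / 0.002
Re = 698320


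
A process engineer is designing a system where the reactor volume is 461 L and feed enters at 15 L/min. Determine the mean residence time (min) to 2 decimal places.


tau = V / v0
tau = 461 / 15
tau = 30.73 min


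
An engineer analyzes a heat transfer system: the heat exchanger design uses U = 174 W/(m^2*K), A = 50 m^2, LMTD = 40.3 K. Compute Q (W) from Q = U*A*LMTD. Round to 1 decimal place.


Q = U * A * LMTD
Q = 174 * 50 * 40.3
Q = 350610.0 W


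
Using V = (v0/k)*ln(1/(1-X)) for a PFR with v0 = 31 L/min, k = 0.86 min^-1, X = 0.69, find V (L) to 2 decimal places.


V = (v0/k) * ln(1/(1-X))
V = (31/0.86) * ln(1/(1-0.69))
V = 36.046512 * ln(3.225806)
V = 36.046512 * 1.171183
V = 42.22 L


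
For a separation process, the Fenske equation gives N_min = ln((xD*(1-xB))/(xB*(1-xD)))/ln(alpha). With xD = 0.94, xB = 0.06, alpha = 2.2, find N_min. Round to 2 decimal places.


N_min = ln((xD*(1-xB))/(xB*(1-xD))) / ln(alpha)
Numerator inside ln: 0.8836 / 0.0036 = 245.444444
ln(245.444444) = 5.503071
ln(alpha) = ln(2.2) = 0.788457
N_min = 5.503071 / 0.788457 = 6.98


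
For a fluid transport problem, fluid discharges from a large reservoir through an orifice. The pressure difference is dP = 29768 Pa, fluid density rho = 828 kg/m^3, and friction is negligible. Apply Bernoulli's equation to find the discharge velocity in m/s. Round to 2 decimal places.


v = sqrt(2*dP/rho)
v = sqrt(2*29768/828)
v = sqrt(71.903382)
v = 8.48 m/s


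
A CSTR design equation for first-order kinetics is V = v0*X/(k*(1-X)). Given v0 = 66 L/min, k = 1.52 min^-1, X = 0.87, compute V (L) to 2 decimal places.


V = v0 * X / (k * (1 - X))
V = 66 * 0.87 / (1.52 * (1 - 0.87))
V = 57.42 / (1.52 * 0.13)
V = 57.42 / 0.1976
V = 290.59 L


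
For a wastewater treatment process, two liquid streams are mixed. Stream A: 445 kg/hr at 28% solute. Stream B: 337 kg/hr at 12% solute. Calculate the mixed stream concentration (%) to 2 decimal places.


Mass balance on solute: F1*x1 + F2*x2 = F3*x3
F3 = F1 + F2 = 445 + 337 = 782 kg/hr
x3 = (F1*x1 + F2*x2)/F3
x3 = (445*0.28 + 337*0.12) / 782
x3 = 21.10%


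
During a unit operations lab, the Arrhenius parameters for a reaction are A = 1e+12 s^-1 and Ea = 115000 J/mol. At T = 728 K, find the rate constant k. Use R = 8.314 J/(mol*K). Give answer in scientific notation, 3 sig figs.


k = A * exp(-Ea/(R*T))
k = 1e+12 * exp(-115000 / (8.314 * 728))
k = 1e+12 * exp(-19.000124)
k = 5.60e+03


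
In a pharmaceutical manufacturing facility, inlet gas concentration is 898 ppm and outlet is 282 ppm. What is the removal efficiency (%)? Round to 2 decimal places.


Efficiency = (G_in - G_out) / G_in * 100%
Efficiency = (898 - 282) / 898 * 100
Efficiency = 616 / 898 * 100
Efficiency = 68.60%


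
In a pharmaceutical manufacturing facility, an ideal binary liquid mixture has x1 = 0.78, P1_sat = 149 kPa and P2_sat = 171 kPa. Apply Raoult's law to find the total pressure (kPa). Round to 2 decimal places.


P = x1*P1_sat + x2*P2_sat
x2 = 1 - x1 = 1 - 0.78 = 0.22
P = 0.78*149 + 0.22*171
P = 116.22 + 37.62
P = 153.84 kPa


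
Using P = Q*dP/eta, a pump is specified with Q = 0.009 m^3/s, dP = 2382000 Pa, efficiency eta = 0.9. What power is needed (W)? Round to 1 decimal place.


P = Q * dP / eta
P = 0.009 * 2382000 / 0.9
P = 21438.0 / 0.9
P = 23820.0 W


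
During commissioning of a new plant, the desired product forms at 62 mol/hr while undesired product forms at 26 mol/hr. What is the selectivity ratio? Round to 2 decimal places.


S = desired product rate / undesired product rate
S = 62 / 26
S = 2.38


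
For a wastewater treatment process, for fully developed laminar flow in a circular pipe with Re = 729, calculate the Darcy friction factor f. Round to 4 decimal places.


f = 64 / Re
f = 64 / 729
f = 0.0878


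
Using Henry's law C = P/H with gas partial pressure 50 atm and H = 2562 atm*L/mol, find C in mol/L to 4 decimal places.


C = P / H
C = 50 / 2562
C = 0.0195 mol/L


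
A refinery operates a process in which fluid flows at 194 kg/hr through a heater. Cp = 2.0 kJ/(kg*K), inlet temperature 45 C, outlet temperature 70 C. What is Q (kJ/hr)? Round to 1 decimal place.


Q = m_dot * Cp * (T2 - T1)
Q = 194 * 2.0 * (70 - 45)
Q = 194 * 2.0 * 25
Q = 9700.0 kJ/hr


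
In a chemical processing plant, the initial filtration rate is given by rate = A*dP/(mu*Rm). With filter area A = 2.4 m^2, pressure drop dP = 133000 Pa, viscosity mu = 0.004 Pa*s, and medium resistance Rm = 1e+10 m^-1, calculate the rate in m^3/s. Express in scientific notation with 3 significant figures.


rate = A * dP / (mu * Rm)
rate = 2.4 * 133000 / (0.004 * 1e+10)
rate = 319200.0 / 4.000e+07
rate = 7.98e-03 m^3/s


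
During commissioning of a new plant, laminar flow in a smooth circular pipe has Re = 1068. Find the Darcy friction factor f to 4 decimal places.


f = 64 / Re
f = 64 / 1068
f = 0.0599


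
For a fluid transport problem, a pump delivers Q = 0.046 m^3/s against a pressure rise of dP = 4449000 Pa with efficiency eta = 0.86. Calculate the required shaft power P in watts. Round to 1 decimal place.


P = Q * dP / eta
P = 0.046 * 4449000 / 0.86
P = 204654.0 / 0.86
P = 237969.8 W


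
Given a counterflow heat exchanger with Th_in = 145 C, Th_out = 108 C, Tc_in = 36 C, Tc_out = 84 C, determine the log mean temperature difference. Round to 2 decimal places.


dT1 = Th_in - Tc_out = 145 - 84 = 61
dT2 = Th_out - Tc_in = 108 - 36 = 72
LMTD = (dT1 - dT2) / ln(dT1/dT2)
LMTD = (61 - 72) / ln(61/72)
LMTD = 66.35 K


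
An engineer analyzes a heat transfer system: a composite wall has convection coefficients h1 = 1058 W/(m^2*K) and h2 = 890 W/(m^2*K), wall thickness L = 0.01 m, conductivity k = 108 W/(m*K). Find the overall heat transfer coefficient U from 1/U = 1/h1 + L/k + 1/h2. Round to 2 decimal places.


1/U = 1/h1 + L/k + 1/h2
1/U = 1/1058 + 0.01/108 + 1/890
1/U = 0.0009451796 + 9.25926e-05 + 0.0011235955
1/U = 0.0021613677
U = 462.67 W/(m^2*K)


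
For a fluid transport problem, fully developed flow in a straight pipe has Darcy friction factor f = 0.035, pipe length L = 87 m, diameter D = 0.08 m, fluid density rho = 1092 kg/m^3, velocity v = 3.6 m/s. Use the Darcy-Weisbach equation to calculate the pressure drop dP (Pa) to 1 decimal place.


dP = f * (L/D) * (rho*v^2/2)
dP = 0.035 * (87/0.08) * (1092*3.6^2/2)
L/D = 1087.5
rho*v^2/2 = 1092*12.96/2 = 7076.16
dP = 0.035 * 1087.5 * 7076.16
dP = 269336.3 Pa


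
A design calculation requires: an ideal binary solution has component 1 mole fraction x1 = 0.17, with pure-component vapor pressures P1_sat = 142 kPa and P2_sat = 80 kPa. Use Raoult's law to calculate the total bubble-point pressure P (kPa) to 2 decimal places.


P = x1*P1_sat + x2*P2_sat
x2 = 1 - x1 = 1 - 0.17 = 0.83
P = 0.17*142 + 0.83*80
P = 24.14 + 66.4
P = 90.54 kPa


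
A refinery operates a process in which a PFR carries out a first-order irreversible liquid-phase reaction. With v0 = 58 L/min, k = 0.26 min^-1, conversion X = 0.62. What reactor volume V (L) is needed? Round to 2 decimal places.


V = (v0/k) * ln(1/(1-X))
V = (58/0.26) * ln(1/(1-0.62))
V = 223.076923 * ln(2.631579)
V = 223.076923 * 0.967584
V = 215.85 L


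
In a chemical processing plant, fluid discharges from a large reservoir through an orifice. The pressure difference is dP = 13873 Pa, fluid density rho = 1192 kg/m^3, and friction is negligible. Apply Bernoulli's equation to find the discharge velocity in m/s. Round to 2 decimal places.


v = sqrt(2*dP/rho)
v = sqrt(2*13873/1192)
v = sqrt(23.276846)
v = 4.82 m/s


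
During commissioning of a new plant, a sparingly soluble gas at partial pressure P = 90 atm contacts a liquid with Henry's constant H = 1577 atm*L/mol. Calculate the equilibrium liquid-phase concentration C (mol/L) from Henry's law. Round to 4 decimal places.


C = P / H
C = 90 / 1577
C = 0.0571 mol/L


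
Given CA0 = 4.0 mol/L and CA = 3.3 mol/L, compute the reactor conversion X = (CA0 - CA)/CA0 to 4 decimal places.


X = (CA0 - CA) / CA0
X = (4.0 - 3.3) / 4.0
X = 0.7 / 4.0
X = 0.1750


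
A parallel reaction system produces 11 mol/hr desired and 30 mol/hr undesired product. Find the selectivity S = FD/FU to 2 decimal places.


S = desired product rate / undesired product rate
S = 11 / 30
S = 0.37


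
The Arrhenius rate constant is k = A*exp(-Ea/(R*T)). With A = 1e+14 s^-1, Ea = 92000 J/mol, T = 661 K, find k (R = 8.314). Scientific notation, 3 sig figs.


k = A * exp(-Ea/(R*T))
k = 1e+14 * exp(-92000 / (8.314 * 661))
k = 1e+14 * exp(-16.740805)
k = 5.36e+06


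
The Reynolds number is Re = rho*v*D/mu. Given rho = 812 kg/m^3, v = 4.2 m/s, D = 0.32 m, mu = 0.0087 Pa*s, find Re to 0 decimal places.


Re = rho * v * D / mu
Re = 812 * 4.2 * 0.32 / 0.0087
Re = 1091.328 / 0.0087
Re = 125440


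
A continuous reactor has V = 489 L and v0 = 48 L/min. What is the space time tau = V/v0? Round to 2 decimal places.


tau = V / v0
tau = 489 / 48
tau = 10.19 min


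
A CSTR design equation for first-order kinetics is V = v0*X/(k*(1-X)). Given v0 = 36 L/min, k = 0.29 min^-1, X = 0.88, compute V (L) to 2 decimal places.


V = v0 * X / (k * (1 - X))
V = 36 * 0.88 / (0.29 * (1 - 0.88))
V = 31.68 / (0.29 * 0.12)
V = 31.68 / 0.0348
V = 910.34 L


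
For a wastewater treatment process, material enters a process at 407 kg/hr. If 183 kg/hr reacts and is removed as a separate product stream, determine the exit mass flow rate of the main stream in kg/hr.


Steady-state mass balance on the main outlet: F_out = F_in - F_removed
F_out = 407 - 183
F_out = 224 kg/hr


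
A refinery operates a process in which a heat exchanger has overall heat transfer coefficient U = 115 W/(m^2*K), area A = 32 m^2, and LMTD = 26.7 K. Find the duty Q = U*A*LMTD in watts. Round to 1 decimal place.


Q = U * A * LMTD
Q = 115 * 32 * 26.7
Q = 98256.0 W


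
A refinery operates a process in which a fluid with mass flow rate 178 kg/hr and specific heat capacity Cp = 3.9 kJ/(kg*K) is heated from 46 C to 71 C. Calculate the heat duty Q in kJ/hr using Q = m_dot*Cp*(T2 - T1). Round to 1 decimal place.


Q = m_dot * Cp * (T2 - T1)
Q = 178 * 3.9 * (71 - 46)
Q = 178 * 3.9 * 25
Q = 17355.0 kJ/hr


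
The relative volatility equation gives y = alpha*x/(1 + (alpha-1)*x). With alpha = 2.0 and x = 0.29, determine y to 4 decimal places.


y = alpha*x / (1 + (alpha-1)*x)
y = 2.0*0.29 / (1 + (2.0-1)*0.29)
y = 0.58 / (1 + 0.29)
y = 0.58 / 1.29
y = 0.4496


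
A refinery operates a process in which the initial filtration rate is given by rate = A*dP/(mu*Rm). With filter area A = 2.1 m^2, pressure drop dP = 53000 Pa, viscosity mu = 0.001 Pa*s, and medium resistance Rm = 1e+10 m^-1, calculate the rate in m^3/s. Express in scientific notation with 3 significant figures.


rate = A * dP / (mu * Rm)
rate = 2.1 * 53000 / (0.001 * 1e+10)
rate = 111300.0 / 1.000e+07
rate = 1.11e-02 m^3/s


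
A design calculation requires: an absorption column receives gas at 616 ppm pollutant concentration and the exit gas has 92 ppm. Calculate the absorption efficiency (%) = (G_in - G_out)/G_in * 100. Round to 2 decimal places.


Efficiency = (G_in - G_out) / G_in * 100%
Efficiency = (616 - 92) / 616 * 100
Efficiency = 524 / 616 * 100
Efficiency = 85.06%


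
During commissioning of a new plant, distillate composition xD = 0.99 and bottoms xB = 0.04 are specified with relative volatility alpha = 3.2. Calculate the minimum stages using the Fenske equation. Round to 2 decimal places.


N_min = ln((xD*(1-xB))/(xB*(1-xD))) / ln(alpha)
Numerator inside ln: 0.9504 / 0.0004 = 2376.0
ln(2376.0) = 7.773174
ln(alpha) = ln(3.2) = 1.163151
N_min = 7.773174 / 1.163151 = 6.68


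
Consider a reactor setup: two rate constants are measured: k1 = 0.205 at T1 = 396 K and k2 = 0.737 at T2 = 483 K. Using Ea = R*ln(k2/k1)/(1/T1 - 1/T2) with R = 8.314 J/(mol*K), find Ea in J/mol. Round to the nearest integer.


Ea = R * ln(k2/k1) / (1/T1 - 1/T2)
ln(k2/k1) = ln(0.737/0.205) = 1.2795779
1/T1 - 1/T2 = 1/396 - 1/483 = 0.000454859151
Ea = 8.314 * 1.2795779 / 0.000454859151
Ea = 23388 J/mol


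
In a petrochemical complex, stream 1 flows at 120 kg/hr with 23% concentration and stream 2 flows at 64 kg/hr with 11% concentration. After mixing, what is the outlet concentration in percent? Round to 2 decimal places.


Mass balance on solute: F1*x1 + F2*x2 = F3*x3
F3 = F1 + F2 = 120 + 64 = 184 kg/hr
x3 = (F1*x1 + F2*x2)/F3
x3 = (120*0.23 + 64*0.11) / 184
x3 = 18.83%


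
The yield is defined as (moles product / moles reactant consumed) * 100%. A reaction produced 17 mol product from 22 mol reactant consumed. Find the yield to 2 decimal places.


Yield = (moles product / moles consumed) * 100%
Yield = (17 / 22) * 100
Yield = 0.7727 * 100
Yield = 77.27%


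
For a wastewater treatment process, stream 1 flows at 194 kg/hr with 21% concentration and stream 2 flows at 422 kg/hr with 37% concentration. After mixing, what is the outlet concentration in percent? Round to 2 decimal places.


Mass balance on solute: F1*x1 + F2*x2 = F3*x3
F3 = F1 + F2 = 194 + 422 = 616 kg/hr
x3 = (F1*x1 + F2*x2)/F3
x3 = (194*0.21 + 422*0.37) / 616
x3 = 31.96%


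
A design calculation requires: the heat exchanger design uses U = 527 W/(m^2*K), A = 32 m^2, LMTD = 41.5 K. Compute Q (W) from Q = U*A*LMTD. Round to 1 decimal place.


Q = U * A * LMTD
Q = 527 * 32 * 41.5
Q = 699856.0 W


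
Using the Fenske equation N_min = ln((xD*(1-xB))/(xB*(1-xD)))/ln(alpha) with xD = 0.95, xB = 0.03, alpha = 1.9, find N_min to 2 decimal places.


N_min = ln((xD*(1-xB))/(xB*(1-xD))) / ln(alpha)
Numerator inside ln: 0.9215 / 0.0015 = 614.333333
ln(614.333333) = 6.420538
ln(alpha) = ln(1.9) = 0.641854
N_min = 6.420538 / 0.641854 = 10.00


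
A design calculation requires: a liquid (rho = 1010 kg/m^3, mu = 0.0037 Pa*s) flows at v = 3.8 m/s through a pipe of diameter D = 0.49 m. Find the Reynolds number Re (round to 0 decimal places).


Re = rho * v * D / mu
Re = 1010 * 3.8 * 0.49 / 0.0037
Re = 1880.62 / 0.0037
Re = 508276


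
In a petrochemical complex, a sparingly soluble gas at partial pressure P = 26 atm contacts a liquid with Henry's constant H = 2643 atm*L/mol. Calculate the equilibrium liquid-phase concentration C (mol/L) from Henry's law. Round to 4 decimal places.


C = P / H
C = 26 / 2643
C = 0.0098 mol/L


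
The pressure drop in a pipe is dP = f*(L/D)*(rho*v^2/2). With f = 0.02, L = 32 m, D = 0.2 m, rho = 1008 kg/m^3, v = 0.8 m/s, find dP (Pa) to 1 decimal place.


dP = f * (L/D) * (rho*v^2/2)
dP = 0.02 * (32/0.2) * (1008*0.8^2/2)
L/D = 160.0
rho*v^2/2 = 1008*0.64/2 = 322.56
dP = 0.02 * 160.0 * 322.56
dP = 1032.2 Pa


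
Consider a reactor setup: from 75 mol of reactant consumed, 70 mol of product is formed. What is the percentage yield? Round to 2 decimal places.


Yield = (moles product / moles consumed) * 100%
Yield = (70 / 75) * 100
Yield = 0.9333 * 100
Yield = 93.33%


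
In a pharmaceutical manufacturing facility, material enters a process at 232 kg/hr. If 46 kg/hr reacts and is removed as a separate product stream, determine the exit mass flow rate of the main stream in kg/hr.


Steady-state mass balance on the main outlet: F_out = F_in - F_removed
F_out = 232 - 46
F_out = 186 kg/hr


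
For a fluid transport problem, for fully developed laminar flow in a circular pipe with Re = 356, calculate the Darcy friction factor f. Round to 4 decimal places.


f = 64 / Re
f = 64 / 356
f = 0.1798


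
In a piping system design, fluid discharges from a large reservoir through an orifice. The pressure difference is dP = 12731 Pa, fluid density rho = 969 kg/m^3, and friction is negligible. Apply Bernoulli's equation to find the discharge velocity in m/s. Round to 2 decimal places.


v = sqrt(2*dP/rho)
v = sqrt(2*12731/969)
v = sqrt(26.276574)
v = 5.13 m/s


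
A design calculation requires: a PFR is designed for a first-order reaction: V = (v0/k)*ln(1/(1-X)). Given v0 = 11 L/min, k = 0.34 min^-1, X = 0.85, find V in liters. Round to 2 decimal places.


V = (v0/k) * ln(1/(1-X))
V = (11/0.34) * ln(1/(1-0.85))
V = 32.352941 * ln(6.666667)
V = 32.352941 * 1.89712
V = 61.38 L


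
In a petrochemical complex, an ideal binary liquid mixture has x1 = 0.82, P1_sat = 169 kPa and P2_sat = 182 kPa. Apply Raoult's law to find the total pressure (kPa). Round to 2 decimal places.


P = x1*P1_sat + x2*P2_sat
x2 = 1 - x1 = 1 - 0.82 = 0.18
P = 0.82*169 + 0.18*182
P = 138.58 + 32.76
P = 171.34 kPa


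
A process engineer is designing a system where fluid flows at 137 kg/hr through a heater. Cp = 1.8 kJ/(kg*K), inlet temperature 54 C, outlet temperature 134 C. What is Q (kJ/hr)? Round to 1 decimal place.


Q = m_dot * Cp * (T2 - T1)
Q = 137 * 1.8 * (134 - 54)
Q = 137 * 1.8 * 80
Q = 19728.0 kJ/hr


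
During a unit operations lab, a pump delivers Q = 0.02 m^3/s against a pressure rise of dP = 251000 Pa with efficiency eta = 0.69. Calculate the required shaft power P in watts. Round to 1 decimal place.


P = Q * dP / eta
P = 0.02 * 251000 / 0.69
P = 5020.0 / 0.69
P = 7275.4 W


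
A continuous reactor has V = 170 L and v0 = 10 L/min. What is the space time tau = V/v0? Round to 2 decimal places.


tau = V / v0
tau = 170 / 10
tau = 17.00 min


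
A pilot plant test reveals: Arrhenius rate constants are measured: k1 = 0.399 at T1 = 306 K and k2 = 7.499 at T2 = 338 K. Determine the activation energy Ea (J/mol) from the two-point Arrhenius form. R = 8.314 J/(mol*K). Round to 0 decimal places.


Ea = R * ln(k2/k1) / (1/T1 - 1/T2)
ln(k2/k1) = ln(7.499/0.399) = 2.9335635
1/T1 - 1/T2 = 1/306 - 1/338 = 0.000309393975
Ea = 8.314 * 2.9335635 / 0.000309393975
Ea = 78830 J/mol


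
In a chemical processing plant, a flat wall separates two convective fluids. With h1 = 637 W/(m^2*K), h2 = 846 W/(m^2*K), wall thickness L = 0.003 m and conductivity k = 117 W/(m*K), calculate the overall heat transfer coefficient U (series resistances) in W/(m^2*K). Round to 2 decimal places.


1/U = 1/h1 + L/k + 1/h2
1/U = 1/637 + 0.003/117 + 1/846
1/U = 0.0015698587 + 2.5641e-05 + 0.0011820331
1/U = 0.0027775328
U = 360.03 W/(m^2*K)


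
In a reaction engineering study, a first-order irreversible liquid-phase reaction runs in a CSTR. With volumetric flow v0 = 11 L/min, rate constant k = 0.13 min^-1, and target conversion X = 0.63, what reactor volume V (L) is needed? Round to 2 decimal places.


V = v0 * X / (k * (1 - X))
V = 11 * 0.63 / (0.13 * (1 - 0.63))
V = 6.93 / (0.13 * 0.37)
V = 6.93 / 0.0481
V = 144.07 L


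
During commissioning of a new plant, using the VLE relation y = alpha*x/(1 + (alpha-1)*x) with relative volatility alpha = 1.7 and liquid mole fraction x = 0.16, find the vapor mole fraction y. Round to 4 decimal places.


y = alpha*x / (1 + (alpha-1)*x)
y = 1.7*0.16 / (1 + (1.7-1)*0.16)
y = 0.272 / (1 + 0.112)
y = 0.272 / 1.112
y = 0.2446


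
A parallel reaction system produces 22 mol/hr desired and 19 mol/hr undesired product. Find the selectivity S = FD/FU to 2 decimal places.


S = desired product rate / undesired product rate
S = 22 / 19
S = 1.16


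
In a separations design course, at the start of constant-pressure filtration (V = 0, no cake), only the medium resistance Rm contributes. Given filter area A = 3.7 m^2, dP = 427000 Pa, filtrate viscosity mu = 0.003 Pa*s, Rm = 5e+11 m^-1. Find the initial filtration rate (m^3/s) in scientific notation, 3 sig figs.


rate = A * dP / (mu * Rm)
rate = 3.7 * 427000 / (0.003 * 5e+11)
rate = 1579900.0 / 1.500e+09
rate = 1.05e-03 m^3/s


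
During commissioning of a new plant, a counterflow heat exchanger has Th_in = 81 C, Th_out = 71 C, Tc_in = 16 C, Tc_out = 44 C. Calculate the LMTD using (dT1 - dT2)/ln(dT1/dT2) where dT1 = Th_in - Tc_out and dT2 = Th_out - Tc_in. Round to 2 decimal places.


dT1 = Th_in - Tc_out = 81 - 44 = 37
dT2 = Th_out - Tc_in = 71 - 16 = 55
LMTD = (dT1 - dT2) / ln(dT1/dT2)
LMTD = (37 - 55) / ln(37/55)
LMTD = 45.41 K


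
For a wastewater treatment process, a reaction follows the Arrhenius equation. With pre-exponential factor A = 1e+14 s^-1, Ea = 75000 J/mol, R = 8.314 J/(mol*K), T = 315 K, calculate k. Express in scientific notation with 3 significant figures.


k = A * exp(-Ea/(R*T))
k = 1e+14 * exp(-75000 / (8.314 * 315))
k = 1e+14 * exp(-28.637868)
k = 3.65e+01


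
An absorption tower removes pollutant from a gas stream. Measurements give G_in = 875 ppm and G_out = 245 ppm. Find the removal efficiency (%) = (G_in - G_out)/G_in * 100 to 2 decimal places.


Efficiency = (G_in - G_out) / G_in * 100%
Efficiency = (875 - 245) / 875 * 100
Efficiency = 630 / 875 * 100
Efficiency = 72.00%


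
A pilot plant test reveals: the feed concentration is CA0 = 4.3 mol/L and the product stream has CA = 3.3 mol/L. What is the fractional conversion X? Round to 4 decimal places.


X = (CA0 - CA) / CA0
X = (4.3 - 3.3) / 4.3
X = 1.0 / 4.3
X = 0.2326


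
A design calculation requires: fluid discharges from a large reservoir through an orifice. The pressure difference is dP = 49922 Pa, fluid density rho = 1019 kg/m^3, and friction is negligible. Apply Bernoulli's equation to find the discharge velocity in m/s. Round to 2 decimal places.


v = sqrt(2*dP/rho)
v = sqrt(2*49922/1019)
v = sqrt(97.982336)
v = 9.90 m/s


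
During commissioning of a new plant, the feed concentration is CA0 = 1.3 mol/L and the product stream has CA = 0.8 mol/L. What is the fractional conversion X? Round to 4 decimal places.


X = (CA0 - CA) / CA0
X = (1.3 - 0.8) / 1.3
X = 0.5 / 1.3
X = 0.3846


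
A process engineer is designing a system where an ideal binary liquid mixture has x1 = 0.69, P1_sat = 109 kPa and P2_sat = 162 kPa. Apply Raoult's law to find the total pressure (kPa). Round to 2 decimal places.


P = x1*P1_sat + x2*P2_sat
x2 = 1 - x1 = 1 - 0.69 = 0.31
P = 0.69*109 + 0.31*162
P = 75.21 + 50.22
P = 125.43 kPa


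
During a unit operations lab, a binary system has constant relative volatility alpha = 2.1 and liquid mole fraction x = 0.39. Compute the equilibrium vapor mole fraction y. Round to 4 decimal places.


y = alpha*x / (1 + (alpha-1)*x)
y = 2.1*0.39 / (1 + (2.1-1)*0.39)
y = 0.819 / (1 + 0.429)
y = 0.819 / 1.429
y = 0.5731


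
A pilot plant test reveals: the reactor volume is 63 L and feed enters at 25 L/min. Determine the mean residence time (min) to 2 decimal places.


tau = V / v0
tau = 63 / 25
tau = 2.52 min


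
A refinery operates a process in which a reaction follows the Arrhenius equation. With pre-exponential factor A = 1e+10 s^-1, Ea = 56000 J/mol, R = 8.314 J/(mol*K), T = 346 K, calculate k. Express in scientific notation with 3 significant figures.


k = A * exp(-Ea/(R*T))
k = 1e+10 * exp(-56000 / (8.314 * 346))
k = 1e+10 * exp(-19.467129)
k = 3.51e+01


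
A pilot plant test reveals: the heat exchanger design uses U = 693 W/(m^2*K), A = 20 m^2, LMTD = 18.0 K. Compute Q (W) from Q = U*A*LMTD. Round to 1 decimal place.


Q = U * A * LMTD
Q = 693 * 20 * 18.0
Q = 249480.0 W


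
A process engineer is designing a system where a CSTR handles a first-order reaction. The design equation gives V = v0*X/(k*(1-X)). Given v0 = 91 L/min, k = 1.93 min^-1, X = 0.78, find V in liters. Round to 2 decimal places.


V = v0 * X / (k * (1 - X))
V = 91 * 0.78 / (1.93 * (1 - 0.78))
V = 70.98 / (1.93 * 0.22)
V = 70.98 / 0.4246
V = 167.17 L


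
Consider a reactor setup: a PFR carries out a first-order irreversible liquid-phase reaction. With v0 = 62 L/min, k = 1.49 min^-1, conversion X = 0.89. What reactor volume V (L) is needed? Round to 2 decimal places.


V = (v0/k) * ln(1/(1-X))
V = (62/1.49) * ln(1/(1-0.89))
V = 41.610738 * ln(9.090909)
V = 41.610738 * 2.207275
V = 91.85 L


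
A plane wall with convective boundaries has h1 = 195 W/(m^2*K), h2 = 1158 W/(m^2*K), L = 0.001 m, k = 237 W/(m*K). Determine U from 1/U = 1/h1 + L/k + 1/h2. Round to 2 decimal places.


1/U = 1/h1 + L/k + 1/h2
1/U = 1/195 + 0.001/237 + 1/1158
1/U = 0.0051282051 + 4.2194e-06 + 0.0008635579
1/U = 0.0059959824
U = 166.78 W/(m^2*K)


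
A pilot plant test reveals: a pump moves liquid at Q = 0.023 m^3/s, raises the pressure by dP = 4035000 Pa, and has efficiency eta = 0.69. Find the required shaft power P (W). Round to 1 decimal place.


P = Q * dP / eta
P = 0.023 * 4035000 / 0.69
P = 92805.0 / 0.69
P = 134500.0 W


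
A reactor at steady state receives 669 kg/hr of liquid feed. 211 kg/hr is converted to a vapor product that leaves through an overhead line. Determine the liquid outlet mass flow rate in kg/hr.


Steady-state mass balance on the main outlet: F_out = F_in - F_removed
F_out = 669 - 211
F_out = 458 kg/hr


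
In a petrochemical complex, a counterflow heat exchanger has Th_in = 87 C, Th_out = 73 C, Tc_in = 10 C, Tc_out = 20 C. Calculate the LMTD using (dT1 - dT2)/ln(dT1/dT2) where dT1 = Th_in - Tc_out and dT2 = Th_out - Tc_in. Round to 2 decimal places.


dT1 = Th_in - Tc_out = 87 - 20 = 67
dT2 = Th_out - Tc_in = 73 - 10 = 63
LMTD = (dT1 - dT2) / ln(dT1/dT2)
LMTD = (67 - 63) / ln(67/63)
LMTD = 64.98 K


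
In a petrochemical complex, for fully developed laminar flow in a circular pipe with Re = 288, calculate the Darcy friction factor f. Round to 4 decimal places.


f = 64 / Re
f = 64 / 288
f = 0.2222


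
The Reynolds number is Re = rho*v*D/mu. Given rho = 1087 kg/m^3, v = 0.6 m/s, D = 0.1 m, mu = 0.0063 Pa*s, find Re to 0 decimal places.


Re = rho * v * D / mu
Re = 1087 * 0.6 * 0.1 / 0.0063
Re = 65.22 / 0.0063
Re = 10352


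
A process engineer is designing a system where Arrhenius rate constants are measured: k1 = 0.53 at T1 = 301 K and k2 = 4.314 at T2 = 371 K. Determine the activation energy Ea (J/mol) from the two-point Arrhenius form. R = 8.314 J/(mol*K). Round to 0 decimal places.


Ea = R * ln(k2/k1) / (1/T1 - 1/T2)
ln(k2/k1) = ln(4.314/0.53) = 2.0967438
1/T1 - 1/T2 = 1/301 - 1/371 = 0.000626841346
Ea = 8.314 * 2.0967438 / 0.000626841346
Ea = 27810 J/mol


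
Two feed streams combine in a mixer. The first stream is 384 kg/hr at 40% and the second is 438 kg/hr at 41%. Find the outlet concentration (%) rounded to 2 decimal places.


Mass balance on solute: F1*x1 + F2*x2 = F3*x3
F3 = F1 + F2 = 384 + 438 = 822 kg/hr
x3 = (F1*x1 + F2*x2)/F3
x3 = (384*0.4 + 438*0.41) / 822
x3 = 40.53%


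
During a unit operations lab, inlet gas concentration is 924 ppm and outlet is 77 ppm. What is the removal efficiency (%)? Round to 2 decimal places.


Efficiency = (G_in - G_out) / G_in * 100%
Efficiency = (924 - 77) / 924 * 100
Efficiency = 847 / 924 * 100
Efficiency = 91.67%


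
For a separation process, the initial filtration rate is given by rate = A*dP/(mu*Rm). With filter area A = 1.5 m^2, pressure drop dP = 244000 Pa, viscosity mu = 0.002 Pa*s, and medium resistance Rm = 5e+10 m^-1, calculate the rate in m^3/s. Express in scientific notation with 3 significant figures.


rate = A * dP / (mu * Rm)
rate = 1.5 * 244000 / (0.002 * 5e+10)
rate = 366000.0 / 1.000e+08
rate = 3.66e-03 m^3/s


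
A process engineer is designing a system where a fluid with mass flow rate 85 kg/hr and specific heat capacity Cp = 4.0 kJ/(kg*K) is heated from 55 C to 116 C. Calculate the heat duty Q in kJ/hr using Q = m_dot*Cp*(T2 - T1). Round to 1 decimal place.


Q = m_dot * Cp * (T2 - T1)
Q = 85 * 4.0 * (116 - 55)
Q = 85 * 4.0 * 61
Q = 20740.0 kJ/hr


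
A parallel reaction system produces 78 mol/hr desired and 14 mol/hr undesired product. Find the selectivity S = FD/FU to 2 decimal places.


S = desired product rate / undesired product rate
S = 78 / 14
S = 5.57


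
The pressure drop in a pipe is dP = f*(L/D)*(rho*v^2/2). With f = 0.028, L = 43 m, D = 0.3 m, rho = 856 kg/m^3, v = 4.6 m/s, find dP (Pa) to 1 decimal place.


dP = f * (L/D) * (rho*v^2/2)
dP = 0.028 * (43/0.3) * (856*4.6^2/2)
L/D = 143.33333333
rho*v^2/2 = 856*21.16/2 = 9056.48
dP = 0.028 * 143.33333333 * 9056.48
dP = 36346.7 Pa


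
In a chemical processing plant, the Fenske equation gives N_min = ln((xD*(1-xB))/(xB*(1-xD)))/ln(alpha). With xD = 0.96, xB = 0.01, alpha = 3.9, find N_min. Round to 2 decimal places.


N_min = ln((xD*(1-xB))/(xB*(1-xD))) / ln(alpha)
Numerator inside ln: 0.9504 / 0.0004 = 2376.0
ln(2376.0) = 7.773174
ln(alpha) = ln(3.9) = 1.360977
N_min = 7.773174 / 1.360977 = 5.71


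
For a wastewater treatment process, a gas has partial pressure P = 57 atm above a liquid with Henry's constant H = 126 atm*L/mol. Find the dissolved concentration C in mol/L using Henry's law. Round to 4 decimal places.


C = P / H
C = 57 / 126
C = 0.4524 mol/L


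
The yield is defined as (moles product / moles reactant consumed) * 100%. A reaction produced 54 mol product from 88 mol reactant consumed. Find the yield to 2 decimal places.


Yield = (moles product / moles consumed) * 100%
Yield = (54 / 88) * 100
Yield = 0.6136 * 100
Yield = 61.36%


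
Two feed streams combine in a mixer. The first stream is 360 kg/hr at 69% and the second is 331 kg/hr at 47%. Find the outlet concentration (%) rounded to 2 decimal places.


Mass balance on solute: F1*x1 + F2*x2 = F3*x3
F3 = F1 + F2 = 360 + 331 = 691 kg/hr
x3 = (F1*x1 + F2*x2)/F3
x3 = (360*0.69 + 331*0.47) / 691
x3 = 58.46%
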